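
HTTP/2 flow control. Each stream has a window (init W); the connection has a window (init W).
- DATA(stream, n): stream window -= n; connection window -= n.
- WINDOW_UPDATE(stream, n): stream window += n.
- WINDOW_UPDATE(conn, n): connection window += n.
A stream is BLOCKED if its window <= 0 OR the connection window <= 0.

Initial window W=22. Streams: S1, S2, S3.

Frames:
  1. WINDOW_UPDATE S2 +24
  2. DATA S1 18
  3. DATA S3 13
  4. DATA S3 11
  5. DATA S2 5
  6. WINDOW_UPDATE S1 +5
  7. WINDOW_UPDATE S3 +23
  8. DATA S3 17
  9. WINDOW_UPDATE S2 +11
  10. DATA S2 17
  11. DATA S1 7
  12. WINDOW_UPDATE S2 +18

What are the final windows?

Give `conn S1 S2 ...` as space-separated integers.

Answer: -66 2 53 4

Derivation:
Op 1: conn=22 S1=22 S2=46 S3=22 blocked=[]
Op 2: conn=4 S1=4 S2=46 S3=22 blocked=[]
Op 3: conn=-9 S1=4 S2=46 S3=9 blocked=[1, 2, 3]
Op 4: conn=-20 S1=4 S2=46 S3=-2 blocked=[1, 2, 3]
Op 5: conn=-25 S1=4 S2=41 S3=-2 blocked=[1, 2, 3]
Op 6: conn=-25 S1=9 S2=41 S3=-2 blocked=[1, 2, 3]
Op 7: conn=-25 S1=9 S2=41 S3=21 blocked=[1, 2, 3]
Op 8: conn=-42 S1=9 S2=41 S3=4 blocked=[1, 2, 3]
Op 9: conn=-42 S1=9 S2=52 S3=4 blocked=[1, 2, 3]
Op 10: conn=-59 S1=9 S2=35 S3=4 blocked=[1, 2, 3]
Op 11: conn=-66 S1=2 S2=35 S3=4 blocked=[1, 2, 3]
Op 12: conn=-66 S1=2 S2=53 S3=4 blocked=[1, 2, 3]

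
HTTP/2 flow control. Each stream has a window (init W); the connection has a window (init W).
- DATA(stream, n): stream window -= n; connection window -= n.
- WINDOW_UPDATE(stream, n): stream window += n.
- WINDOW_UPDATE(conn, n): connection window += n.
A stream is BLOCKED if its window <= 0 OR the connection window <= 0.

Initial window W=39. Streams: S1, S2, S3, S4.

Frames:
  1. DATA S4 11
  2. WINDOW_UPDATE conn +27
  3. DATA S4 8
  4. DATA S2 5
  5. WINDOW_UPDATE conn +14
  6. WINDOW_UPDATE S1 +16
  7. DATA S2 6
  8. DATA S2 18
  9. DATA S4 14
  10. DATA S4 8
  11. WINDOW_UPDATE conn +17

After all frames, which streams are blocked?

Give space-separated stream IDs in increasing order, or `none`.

Op 1: conn=28 S1=39 S2=39 S3=39 S4=28 blocked=[]
Op 2: conn=55 S1=39 S2=39 S3=39 S4=28 blocked=[]
Op 3: conn=47 S1=39 S2=39 S3=39 S4=20 blocked=[]
Op 4: conn=42 S1=39 S2=34 S3=39 S4=20 blocked=[]
Op 5: conn=56 S1=39 S2=34 S3=39 S4=20 blocked=[]
Op 6: conn=56 S1=55 S2=34 S3=39 S4=20 blocked=[]
Op 7: conn=50 S1=55 S2=28 S3=39 S4=20 blocked=[]
Op 8: conn=32 S1=55 S2=10 S3=39 S4=20 blocked=[]
Op 9: conn=18 S1=55 S2=10 S3=39 S4=6 blocked=[]
Op 10: conn=10 S1=55 S2=10 S3=39 S4=-2 blocked=[4]
Op 11: conn=27 S1=55 S2=10 S3=39 S4=-2 blocked=[4]

Answer: S4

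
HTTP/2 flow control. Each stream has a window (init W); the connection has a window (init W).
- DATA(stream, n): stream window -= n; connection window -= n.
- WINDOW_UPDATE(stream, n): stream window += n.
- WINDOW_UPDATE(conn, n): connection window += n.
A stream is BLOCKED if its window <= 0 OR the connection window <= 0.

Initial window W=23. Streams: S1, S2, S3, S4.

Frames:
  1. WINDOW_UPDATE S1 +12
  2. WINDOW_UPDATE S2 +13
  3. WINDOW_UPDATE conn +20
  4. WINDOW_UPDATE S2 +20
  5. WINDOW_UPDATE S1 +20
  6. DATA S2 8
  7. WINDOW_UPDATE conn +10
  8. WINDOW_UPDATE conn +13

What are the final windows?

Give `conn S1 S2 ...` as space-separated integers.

Op 1: conn=23 S1=35 S2=23 S3=23 S4=23 blocked=[]
Op 2: conn=23 S1=35 S2=36 S3=23 S4=23 blocked=[]
Op 3: conn=43 S1=35 S2=36 S3=23 S4=23 blocked=[]
Op 4: conn=43 S1=35 S2=56 S3=23 S4=23 blocked=[]
Op 5: conn=43 S1=55 S2=56 S3=23 S4=23 blocked=[]
Op 6: conn=35 S1=55 S2=48 S3=23 S4=23 blocked=[]
Op 7: conn=45 S1=55 S2=48 S3=23 S4=23 blocked=[]
Op 8: conn=58 S1=55 S2=48 S3=23 S4=23 blocked=[]

Answer: 58 55 48 23 23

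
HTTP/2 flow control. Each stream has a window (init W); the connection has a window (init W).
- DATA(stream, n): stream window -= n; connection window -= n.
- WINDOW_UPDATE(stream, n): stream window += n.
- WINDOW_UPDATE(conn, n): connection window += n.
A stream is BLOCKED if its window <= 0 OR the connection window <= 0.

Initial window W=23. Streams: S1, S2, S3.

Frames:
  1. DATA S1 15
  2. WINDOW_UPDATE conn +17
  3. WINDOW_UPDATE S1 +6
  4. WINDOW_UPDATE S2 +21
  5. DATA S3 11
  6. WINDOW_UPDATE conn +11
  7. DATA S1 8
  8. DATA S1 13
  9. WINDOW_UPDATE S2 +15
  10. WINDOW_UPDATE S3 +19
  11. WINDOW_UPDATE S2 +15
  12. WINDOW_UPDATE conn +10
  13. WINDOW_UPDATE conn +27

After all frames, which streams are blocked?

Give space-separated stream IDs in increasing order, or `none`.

Op 1: conn=8 S1=8 S2=23 S3=23 blocked=[]
Op 2: conn=25 S1=8 S2=23 S3=23 blocked=[]
Op 3: conn=25 S1=14 S2=23 S3=23 blocked=[]
Op 4: conn=25 S1=14 S2=44 S3=23 blocked=[]
Op 5: conn=14 S1=14 S2=44 S3=12 blocked=[]
Op 6: conn=25 S1=14 S2=44 S3=12 blocked=[]
Op 7: conn=17 S1=6 S2=44 S3=12 blocked=[]
Op 8: conn=4 S1=-7 S2=44 S3=12 blocked=[1]
Op 9: conn=4 S1=-7 S2=59 S3=12 blocked=[1]
Op 10: conn=4 S1=-7 S2=59 S3=31 blocked=[1]
Op 11: conn=4 S1=-7 S2=74 S3=31 blocked=[1]
Op 12: conn=14 S1=-7 S2=74 S3=31 blocked=[1]
Op 13: conn=41 S1=-7 S2=74 S3=31 blocked=[1]

Answer: S1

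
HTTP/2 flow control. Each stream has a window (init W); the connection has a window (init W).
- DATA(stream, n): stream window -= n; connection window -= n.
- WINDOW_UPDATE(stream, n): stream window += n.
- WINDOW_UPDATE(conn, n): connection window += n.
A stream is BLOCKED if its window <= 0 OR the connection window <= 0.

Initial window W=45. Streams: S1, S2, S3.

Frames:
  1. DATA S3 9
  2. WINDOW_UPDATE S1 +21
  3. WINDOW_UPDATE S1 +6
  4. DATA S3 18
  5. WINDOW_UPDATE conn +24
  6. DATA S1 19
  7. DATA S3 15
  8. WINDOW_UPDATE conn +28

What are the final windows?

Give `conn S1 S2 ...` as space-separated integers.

Answer: 36 53 45 3

Derivation:
Op 1: conn=36 S1=45 S2=45 S3=36 blocked=[]
Op 2: conn=36 S1=66 S2=45 S3=36 blocked=[]
Op 3: conn=36 S1=72 S2=45 S3=36 blocked=[]
Op 4: conn=18 S1=72 S2=45 S3=18 blocked=[]
Op 5: conn=42 S1=72 S2=45 S3=18 blocked=[]
Op 6: conn=23 S1=53 S2=45 S3=18 blocked=[]
Op 7: conn=8 S1=53 S2=45 S3=3 blocked=[]
Op 8: conn=36 S1=53 S2=45 S3=3 blocked=[]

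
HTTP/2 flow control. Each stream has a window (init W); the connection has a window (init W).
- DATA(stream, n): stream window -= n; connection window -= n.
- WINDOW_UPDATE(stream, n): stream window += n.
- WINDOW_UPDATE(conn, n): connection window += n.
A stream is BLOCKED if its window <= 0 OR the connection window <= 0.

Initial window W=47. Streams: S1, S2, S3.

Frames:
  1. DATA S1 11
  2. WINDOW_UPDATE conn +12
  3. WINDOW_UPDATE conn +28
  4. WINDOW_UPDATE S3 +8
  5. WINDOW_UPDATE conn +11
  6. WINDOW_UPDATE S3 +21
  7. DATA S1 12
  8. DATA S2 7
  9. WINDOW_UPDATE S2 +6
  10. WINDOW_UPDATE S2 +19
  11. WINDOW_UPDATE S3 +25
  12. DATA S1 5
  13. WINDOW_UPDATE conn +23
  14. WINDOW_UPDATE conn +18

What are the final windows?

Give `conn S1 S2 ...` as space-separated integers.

Op 1: conn=36 S1=36 S2=47 S3=47 blocked=[]
Op 2: conn=48 S1=36 S2=47 S3=47 blocked=[]
Op 3: conn=76 S1=36 S2=47 S3=47 blocked=[]
Op 4: conn=76 S1=36 S2=47 S3=55 blocked=[]
Op 5: conn=87 S1=36 S2=47 S3=55 blocked=[]
Op 6: conn=87 S1=36 S2=47 S3=76 blocked=[]
Op 7: conn=75 S1=24 S2=47 S3=76 blocked=[]
Op 8: conn=68 S1=24 S2=40 S3=76 blocked=[]
Op 9: conn=68 S1=24 S2=46 S3=76 blocked=[]
Op 10: conn=68 S1=24 S2=65 S3=76 blocked=[]
Op 11: conn=68 S1=24 S2=65 S3=101 blocked=[]
Op 12: conn=63 S1=19 S2=65 S3=101 blocked=[]
Op 13: conn=86 S1=19 S2=65 S3=101 blocked=[]
Op 14: conn=104 S1=19 S2=65 S3=101 blocked=[]

Answer: 104 19 65 101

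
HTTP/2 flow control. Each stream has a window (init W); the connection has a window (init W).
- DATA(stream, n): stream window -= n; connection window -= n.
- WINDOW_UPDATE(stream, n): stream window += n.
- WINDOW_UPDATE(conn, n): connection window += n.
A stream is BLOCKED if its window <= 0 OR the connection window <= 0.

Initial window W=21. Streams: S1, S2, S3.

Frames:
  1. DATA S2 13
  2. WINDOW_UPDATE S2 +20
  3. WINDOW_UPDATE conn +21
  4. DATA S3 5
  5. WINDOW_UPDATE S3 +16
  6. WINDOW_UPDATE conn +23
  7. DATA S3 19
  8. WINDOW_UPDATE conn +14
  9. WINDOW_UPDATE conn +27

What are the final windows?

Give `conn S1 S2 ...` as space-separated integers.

Op 1: conn=8 S1=21 S2=8 S3=21 blocked=[]
Op 2: conn=8 S1=21 S2=28 S3=21 blocked=[]
Op 3: conn=29 S1=21 S2=28 S3=21 blocked=[]
Op 4: conn=24 S1=21 S2=28 S3=16 blocked=[]
Op 5: conn=24 S1=21 S2=28 S3=32 blocked=[]
Op 6: conn=47 S1=21 S2=28 S3=32 blocked=[]
Op 7: conn=28 S1=21 S2=28 S3=13 blocked=[]
Op 8: conn=42 S1=21 S2=28 S3=13 blocked=[]
Op 9: conn=69 S1=21 S2=28 S3=13 blocked=[]

Answer: 69 21 28 13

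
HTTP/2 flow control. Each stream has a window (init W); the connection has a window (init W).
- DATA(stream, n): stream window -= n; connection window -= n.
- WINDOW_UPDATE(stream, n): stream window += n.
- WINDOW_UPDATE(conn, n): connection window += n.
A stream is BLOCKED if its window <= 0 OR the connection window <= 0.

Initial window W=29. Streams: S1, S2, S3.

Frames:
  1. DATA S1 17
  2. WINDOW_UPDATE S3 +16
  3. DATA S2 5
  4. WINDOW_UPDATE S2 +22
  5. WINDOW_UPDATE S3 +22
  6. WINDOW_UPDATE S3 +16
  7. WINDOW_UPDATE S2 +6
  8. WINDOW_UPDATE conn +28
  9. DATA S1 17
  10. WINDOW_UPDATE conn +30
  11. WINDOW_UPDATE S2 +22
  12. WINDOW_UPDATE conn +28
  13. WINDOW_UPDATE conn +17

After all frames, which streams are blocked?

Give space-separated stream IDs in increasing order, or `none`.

Op 1: conn=12 S1=12 S2=29 S3=29 blocked=[]
Op 2: conn=12 S1=12 S2=29 S3=45 blocked=[]
Op 3: conn=7 S1=12 S2=24 S3=45 blocked=[]
Op 4: conn=7 S1=12 S2=46 S3=45 blocked=[]
Op 5: conn=7 S1=12 S2=46 S3=67 blocked=[]
Op 6: conn=7 S1=12 S2=46 S3=83 blocked=[]
Op 7: conn=7 S1=12 S2=52 S3=83 blocked=[]
Op 8: conn=35 S1=12 S2=52 S3=83 blocked=[]
Op 9: conn=18 S1=-5 S2=52 S3=83 blocked=[1]
Op 10: conn=48 S1=-5 S2=52 S3=83 blocked=[1]
Op 11: conn=48 S1=-5 S2=74 S3=83 blocked=[1]
Op 12: conn=76 S1=-5 S2=74 S3=83 blocked=[1]
Op 13: conn=93 S1=-5 S2=74 S3=83 blocked=[1]

Answer: S1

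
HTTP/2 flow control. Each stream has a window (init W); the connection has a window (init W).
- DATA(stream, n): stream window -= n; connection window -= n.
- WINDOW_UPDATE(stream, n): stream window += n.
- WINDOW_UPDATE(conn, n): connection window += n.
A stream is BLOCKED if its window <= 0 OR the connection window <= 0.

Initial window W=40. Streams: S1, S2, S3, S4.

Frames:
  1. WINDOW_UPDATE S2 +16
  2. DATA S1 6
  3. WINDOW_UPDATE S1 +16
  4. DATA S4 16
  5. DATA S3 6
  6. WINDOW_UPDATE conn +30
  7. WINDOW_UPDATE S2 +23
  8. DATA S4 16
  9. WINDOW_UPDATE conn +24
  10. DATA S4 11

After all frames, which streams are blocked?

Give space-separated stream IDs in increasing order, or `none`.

Answer: S4

Derivation:
Op 1: conn=40 S1=40 S2=56 S3=40 S4=40 blocked=[]
Op 2: conn=34 S1=34 S2=56 S3=40 S4=40 blocked=[]
Op 3: conn=34 S1=50 S2=56 S3=40 S4=40 blocked=[]
Op 4: conn=18 S1=50 S2=56 S3=40 S4=24 blocked=[]
Op 5: conn=12 S1=50 S2=56 S3=34 S4=24 blocked=[]
Op 6: conn=42 S1=50 S2=56 S3=34 S4=24 blocked=[]
Op 7: conn=42 S1=50 S2=79 S3=34 S4=24 blocked=[]
Op 8: conn=26 S1=50 S2=79 S3=34 S4=8 blocked=[]
Op 9: conn=50 S1=50 S2=79 S3=34 S4=8 blocked=[]
Op 10: conn=39 S1=50 S2=79 S3=34 S4=-3 blocked=[4]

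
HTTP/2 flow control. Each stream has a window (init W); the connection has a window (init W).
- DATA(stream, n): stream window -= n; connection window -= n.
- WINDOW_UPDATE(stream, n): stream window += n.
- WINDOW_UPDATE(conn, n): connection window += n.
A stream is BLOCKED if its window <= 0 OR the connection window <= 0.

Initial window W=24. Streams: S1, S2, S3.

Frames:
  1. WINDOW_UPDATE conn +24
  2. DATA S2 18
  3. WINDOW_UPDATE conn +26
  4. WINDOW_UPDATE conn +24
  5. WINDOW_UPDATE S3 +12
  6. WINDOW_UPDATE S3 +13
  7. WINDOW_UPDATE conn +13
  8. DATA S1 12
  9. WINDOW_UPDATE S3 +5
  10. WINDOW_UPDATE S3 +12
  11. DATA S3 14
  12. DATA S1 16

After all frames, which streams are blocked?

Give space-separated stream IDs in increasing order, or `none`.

Op 1: conn=48 S1=24 S2=24 S3=24 blocked=[]
Op 2: conn=30 S1=24 S2=6 S3=24 blocked=[]
Op 3: conn=56 S1=24 S2=6 S3=24 blocked=[]
Op 4: conn=80 S1=24 S2=6 S3=24 blocked=[]
Op 5: conn=80 S1=24 S2=6 S3=36 blocked=[]
Op 6: conn=80 S1=24 S2=6 S3=49 blocked=[]
Op 7: conn=93 S1=24 S2=6 S3=49 blocked=[]
Op 8: conn=81 S1=12 S2=6 S3=49 blocked=[]
Op 9: conn=81 S1=12 S2=6 S3=54 blocked=[]
Op 10: conn=81 S1=12 S2=6 S3=66 blocked=[]
Op 11: conn=67 S1=12 S2=6 S3=52 blocked=[]
Op 12: conn=51 S1=-4 S2=6 S3=52 blocked=[1]

Answer: S1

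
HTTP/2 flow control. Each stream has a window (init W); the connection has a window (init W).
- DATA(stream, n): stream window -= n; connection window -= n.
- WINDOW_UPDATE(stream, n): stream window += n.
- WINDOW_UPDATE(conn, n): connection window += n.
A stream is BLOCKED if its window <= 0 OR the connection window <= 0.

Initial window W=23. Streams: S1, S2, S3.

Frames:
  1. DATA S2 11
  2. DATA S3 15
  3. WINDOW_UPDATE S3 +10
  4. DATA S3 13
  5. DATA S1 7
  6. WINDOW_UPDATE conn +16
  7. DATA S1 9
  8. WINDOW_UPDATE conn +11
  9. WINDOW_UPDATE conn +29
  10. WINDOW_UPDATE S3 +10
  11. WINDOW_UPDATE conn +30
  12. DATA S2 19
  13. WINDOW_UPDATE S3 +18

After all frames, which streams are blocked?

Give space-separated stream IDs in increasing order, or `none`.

Op 1: conn=12 S1=23 S2=12 S3=23 blocked=[]
Op 2: conn=-3 S1=23 S2=12 S3=8 blocked=[1, 2, 3]
Op 3: conn=-3 S1=23 S2=12 S3=18 blocked=[1, 2, 3]
Op 4: conn=-16 S1=23 S2=12 S3=5 blocked=[1, 2, 3]
Op 5: conn=-23 S1=16 S2=12 S3=5 blocked=[1, 2, 3]
Op 6: conn=-7 S1=16 S2=12 S3=5 blocked=[1, 2, 3]
Op 7: conn=-16 S1=7 S2=12 S3=5 blocked=[1, 2, 3]
Op 8: conn=-5 S1=7 S2=12 S3=5 blocked=[1, 2, 3]
Op 9: conn=24 S1=7 S2=12 S3=5 blocked=[]
Op 10: conn=24 S1=7 S2=12 S3=15 blocked=[]
Op 11: conn=54 S1=7 S2=12 S3=15 blocked=[]
Op 12: conn=35 S1=7 S2=-7 S3=15 blocked=[2]
Op 13: conn=35 S1=7 S2=-7 S3=33 blocked=[2]

Answer: S2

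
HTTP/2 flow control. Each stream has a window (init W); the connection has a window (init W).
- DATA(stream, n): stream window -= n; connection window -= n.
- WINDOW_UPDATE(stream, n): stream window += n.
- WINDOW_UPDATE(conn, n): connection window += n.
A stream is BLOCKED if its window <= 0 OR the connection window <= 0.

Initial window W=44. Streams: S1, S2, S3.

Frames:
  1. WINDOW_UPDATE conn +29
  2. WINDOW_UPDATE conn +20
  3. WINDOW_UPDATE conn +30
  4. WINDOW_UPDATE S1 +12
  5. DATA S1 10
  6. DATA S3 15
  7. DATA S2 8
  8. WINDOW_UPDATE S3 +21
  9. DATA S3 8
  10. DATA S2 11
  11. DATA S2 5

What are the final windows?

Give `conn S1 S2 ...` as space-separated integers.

Answer: 66 46 20 42

Derivation:
Op 1: conn=73 S1=44 S2=44 S3=44 blocked=[]
Op 2: conn=93 S1=44 S2=44 S3=44 blocked=[]
Op 3: conn=123 S1=44 S2=44 S3=44 blocked=[]
Op 4: conn=123 S1=56 S2=44 S3=44 blocked=[]
Op 5: conn=113 S1=46 S2=44 S3=44 blocked=[]
Op 6: conn=98 S1=46 S2=44 S3=29 blocked=[]
Op 7: conn=90 S1=46 S2=36 S3=29 blocked=[]
Op 8: conn=90 S1=46 S2=36 S3=50 blocked=[]
Op 9: conn=82 S1=46 S2=36 S3=42 blocked=[]
Op 10: conn=71 S1=46 S2=25 S3=42 blocked=[]
Op 11: conn=66 S1=46 S2=20 S3=42 blocked=[]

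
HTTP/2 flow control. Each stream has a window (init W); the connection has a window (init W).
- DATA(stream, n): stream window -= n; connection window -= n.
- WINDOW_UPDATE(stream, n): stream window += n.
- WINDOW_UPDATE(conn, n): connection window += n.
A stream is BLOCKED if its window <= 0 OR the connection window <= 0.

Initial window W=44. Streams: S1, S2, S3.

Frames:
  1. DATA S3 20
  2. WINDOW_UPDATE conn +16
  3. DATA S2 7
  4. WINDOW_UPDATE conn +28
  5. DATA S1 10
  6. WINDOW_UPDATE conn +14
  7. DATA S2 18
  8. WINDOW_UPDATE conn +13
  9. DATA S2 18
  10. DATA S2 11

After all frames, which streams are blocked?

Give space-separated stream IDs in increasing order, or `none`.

Op 1: conn=24 S1=44 S2=44 S3=24 blocked=[]
Op 2: conn=40 S1=44 S2=44 S3=24 blocked=[]
Op 3: conn=33 S1=44 S2=37 S3=24 blocked=[]
Op 4: conn=61 S1=44 S2=37 S3=24 blocked=[]
Op 5: conn=51 S1=34 S2=37 S3=24 blocked=[]
Op 6: conn=65 S1=34 S2=37 S3=24 blocked=[]
Op 7: conn=47 S1=34 S2=19 S3=24 blocked=[]
Op 8: conn=60 S1=34 S2=19 S3=24 blocked=[]
Op 9: conn=42 S1=34 S2=1 S3=24 blocked=[]
Op 10: conn=31 S1=34 S2=-10 S3=24 blocked=[2]

Answer: S2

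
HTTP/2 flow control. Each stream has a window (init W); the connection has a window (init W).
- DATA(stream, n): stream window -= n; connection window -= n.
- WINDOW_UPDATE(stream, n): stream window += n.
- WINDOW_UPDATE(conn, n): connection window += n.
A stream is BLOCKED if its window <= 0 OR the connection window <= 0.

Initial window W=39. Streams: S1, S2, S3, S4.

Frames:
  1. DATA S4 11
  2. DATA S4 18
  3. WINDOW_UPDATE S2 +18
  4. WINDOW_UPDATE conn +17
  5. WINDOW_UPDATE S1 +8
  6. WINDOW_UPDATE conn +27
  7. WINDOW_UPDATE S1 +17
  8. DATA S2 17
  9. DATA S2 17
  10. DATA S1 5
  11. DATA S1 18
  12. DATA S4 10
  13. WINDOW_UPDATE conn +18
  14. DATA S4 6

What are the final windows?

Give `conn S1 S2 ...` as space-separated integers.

Op 1: conn=28 S1=39 S2=39 S3=39 S4=28 blocked=[]
Op 2: conn=10 S1=39 S2=39 S3=39 S4=10 blocked=[]
Op 3: conn=10 S1=39 S2=57 S3=39 S4=10 blocked=[]
Op 4: conn=27 S1=39 S2=57 S3=39 S4=10 blocked=[]
Op 5: conn=27 S1=47 S2=57 S3=39 S4=10 blocked=[]
Op 6: conn=54 S1=47 S2=57 S3=39 S4=10 blocked=[]
Op 7: conn=54 S1=64 S2=57 S3=39 S4=10 blocked=[]
Op 8: conn=37 S1=64 S2=40 S3=39 S4=10 blocked=[]
Op 9: conn=20 S1=64 S2=23 S3=39 S4=10 blocked=[]
Op 10: conn=15 S1=59 S2=23 S3=39 S4=10 blocked=[]
Op 11: conn=-3 S1=41 S2=23 S3=39 S4=10 blocked=[1, 2, 3, 4]
Op 12: conn=-13 S1=41 S2=23 S3=39 S4=0 blocked=[1, 2, 3, 4]
Op 13: conn=5 S1=41 S2=23 S3=39 S4=0 blocked=[4]
Op 14: conn=-1 S1=41 S2=23 S3=39 S4=-6 blocked=[1, 2, 3, 4]

Answer: -1 41 23 39 -6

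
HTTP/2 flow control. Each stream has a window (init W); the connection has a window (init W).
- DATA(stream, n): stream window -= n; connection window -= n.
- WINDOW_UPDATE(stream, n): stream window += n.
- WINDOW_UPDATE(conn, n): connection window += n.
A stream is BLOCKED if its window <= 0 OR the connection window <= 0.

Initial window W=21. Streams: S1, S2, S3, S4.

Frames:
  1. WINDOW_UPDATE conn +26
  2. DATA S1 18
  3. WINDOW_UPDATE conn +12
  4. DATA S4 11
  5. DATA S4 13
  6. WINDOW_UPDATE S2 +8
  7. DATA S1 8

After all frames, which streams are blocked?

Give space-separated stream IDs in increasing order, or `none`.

Answer: S1 S4

Derivation:
Op 1: conn=47 S1=21 S2=21 S3=21 S4=21 blocked=[]
Op 2: conn=29 S1=3 S2=21 S3=21 S4=21 blocked=[]
Op 3: conn=41 S1=3 S2=21 S3=21 S4=21 blocked=[]
Op 4: conn=30 S1=3 S2=21 S3=21 S4=10 blocked=[]
Op 5: conn=17 S1=3 S2=21 S3=21 S4=-3 blocked=[4]
Op 6: conn=17 S1=3 S2=29 S3=21 S4=-3 blocked=[4]
Op 7: conn=9 S1=-5 S2=29 S3=21 S4=-3 blocked=[1, 4]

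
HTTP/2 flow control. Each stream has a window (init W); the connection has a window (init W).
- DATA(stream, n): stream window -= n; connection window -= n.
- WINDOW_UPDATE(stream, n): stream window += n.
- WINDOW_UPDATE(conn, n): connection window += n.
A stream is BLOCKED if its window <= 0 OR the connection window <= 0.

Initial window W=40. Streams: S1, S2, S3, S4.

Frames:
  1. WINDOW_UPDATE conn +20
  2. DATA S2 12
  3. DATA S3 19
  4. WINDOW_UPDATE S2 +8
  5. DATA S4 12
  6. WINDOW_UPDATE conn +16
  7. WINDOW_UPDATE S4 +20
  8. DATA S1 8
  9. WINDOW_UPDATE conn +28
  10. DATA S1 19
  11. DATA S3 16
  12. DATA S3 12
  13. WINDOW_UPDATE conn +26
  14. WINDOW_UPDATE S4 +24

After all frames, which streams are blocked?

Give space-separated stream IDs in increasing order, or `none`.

Op 1: conn=60 S1=40 S2=40 S3=40 S4=40 blocked=[]
Op 2: conn=48 S1=40 S2=28 S3=40 S4=40 blocked=[]
Op 3: conn=29 S1=40 S2=28 S3=21 S4=40 blocked=[]
Op 4: conn=29 S1=40 S2=36 S3=21 S4=40 blocked=[]
Op 5: conn=17 S1=40 S2=36 S3=21 S4=28 blocked=[]
Op 6: conn=33 S1=40 S2=36 S3=21 S4=28 blocked=[]
Op 7: conn=33 S1=40 S2=36 S3=21 S4=48 blocked=[]
Op 8: conn=25 S1=32 S2=36 S3=21 S4=48 blocked=[]
Op 9: conn=53 S1=32 S2=36 S3=21 S4=48 blocked=[]
Op 10: conn=34 S1=13 S2=36 S3=21 S4=48 blocked=[]
Op 11: conn=18 S1=13 S2=36 S3=5 S4=48 blocked=[]
Op 12: conn=6 S1=13 S2=36 S3=-7 S4=48 blocked=[3]
Op 13: conn=32 S1=13 S2=36 S3=-7 S4=48 blocked=[3]
Op 14: conn=32 S1=13 S2=36 S3=-7 S4=72 blocked=[3]

Answer: S3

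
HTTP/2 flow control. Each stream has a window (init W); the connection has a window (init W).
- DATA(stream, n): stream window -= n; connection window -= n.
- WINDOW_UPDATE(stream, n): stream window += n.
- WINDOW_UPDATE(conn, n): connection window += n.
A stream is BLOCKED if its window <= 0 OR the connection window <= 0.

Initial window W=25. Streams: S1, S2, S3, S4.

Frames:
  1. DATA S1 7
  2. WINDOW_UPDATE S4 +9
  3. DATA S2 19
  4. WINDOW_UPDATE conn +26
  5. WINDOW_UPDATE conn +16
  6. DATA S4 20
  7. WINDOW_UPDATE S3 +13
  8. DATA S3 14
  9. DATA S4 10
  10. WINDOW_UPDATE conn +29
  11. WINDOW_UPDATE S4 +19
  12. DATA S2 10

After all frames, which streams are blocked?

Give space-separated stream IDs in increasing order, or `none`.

Op 1: conn=18 S1=18 S2=25 S3=25 S4=25 blocked=[]
Op 2: conn=18 S1=18 S2=25 S3=25 S4=34 blocked=[]
Op 3: conn=-1 S1=18 S2=6 S3=25 S4=34 blocked=[1, 2, 3, 4]
Op 4: conn=25 S1=18 S2=6 S3=25 S4=34 blocked=[]
Op 5: conn=41 S1=18 S2=6 S3=25 S4=34 blocked=[]
Op 6: conn=21 S1=18 S2=6 S3=25 S4=14 blocked=[]
Op 7: conn=21 S1=18 S2=6 S3=38 S4=14 blocked=[]
Op 8: conn=7 S1=18 S2=6 S3=24 S4=14 blocked=[]
Op 9: conn=-3 S1=18 S2=6 S3=24 S4=4 blocked=[1, 2, 3, 4]
Op 10: conn=26 S1=18 S2=6 S3=24 S4=4 blocked=[]
Op 11: conn=26 S1=18 S2=6 S3=24 S4=23 blocked=[]
Op 12: conn=16 S1=18 S2=-4 S3=24 S4=23 blocked=[2]

Answer: S2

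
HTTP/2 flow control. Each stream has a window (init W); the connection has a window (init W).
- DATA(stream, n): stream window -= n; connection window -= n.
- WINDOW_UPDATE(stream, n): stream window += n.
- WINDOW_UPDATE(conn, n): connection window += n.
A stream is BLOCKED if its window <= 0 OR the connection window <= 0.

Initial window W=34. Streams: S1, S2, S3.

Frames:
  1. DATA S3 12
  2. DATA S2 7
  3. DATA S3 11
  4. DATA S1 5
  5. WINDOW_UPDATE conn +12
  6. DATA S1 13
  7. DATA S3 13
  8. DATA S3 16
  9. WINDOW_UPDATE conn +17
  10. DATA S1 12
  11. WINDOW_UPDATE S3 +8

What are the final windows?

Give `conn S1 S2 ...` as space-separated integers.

Answer: -26 4 27 -10

Derivation:
Op 1: conn=22 S1=34 S2=34 S3=22 blocked=[]
Op 2: conn=15 S1=34 S2=27 S3=22 blocked=[]
Op 3: conn=4 S1=34 S2=27 S3=11 blocked=[]
Op 4: conn=-1 S1=29 S2=27 S3=11 blocked=[1, 2, 3]
Op 5: conn=11 S1=29 S2=27 S3=11 blocked=[]
Op 6: conn=-2 S1=16 S2=27 S3=11 blocked=[1, 2, 3]
Op 7: conn=-15 S1=16 S2=27 S3=-2 blocked=[1, 2, 3]
Op 8: conn=-31 S1=16 S2=27 S3=-18 blocked=[1, 2, 3]
Op 9: conn=-14 S1=16 S2=27 S3=-18 blocked=[1, 2, 3]
Op 10: conn=-26 S1=4 S2=27 S3=-18 blocked=[1, 2, 3]
Op 11: conn=-26 S1=4 S2=27 S3=-10 blocked=[1, 2, 3]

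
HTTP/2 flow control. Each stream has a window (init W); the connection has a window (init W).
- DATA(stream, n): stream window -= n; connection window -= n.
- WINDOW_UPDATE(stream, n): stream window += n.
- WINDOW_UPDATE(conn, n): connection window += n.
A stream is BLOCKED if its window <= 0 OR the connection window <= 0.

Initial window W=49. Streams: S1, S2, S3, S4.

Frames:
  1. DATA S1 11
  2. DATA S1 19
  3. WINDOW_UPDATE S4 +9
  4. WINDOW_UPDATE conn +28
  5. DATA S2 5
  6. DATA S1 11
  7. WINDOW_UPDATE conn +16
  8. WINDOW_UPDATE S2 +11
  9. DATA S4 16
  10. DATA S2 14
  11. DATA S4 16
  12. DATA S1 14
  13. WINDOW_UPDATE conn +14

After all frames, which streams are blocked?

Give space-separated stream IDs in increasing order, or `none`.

Answer: S1

Derivation:
Op 1: conn=38 S1=38 S2=49 S3=49 S4=49 blocked=[]
Op 2: conn=19 S1=19 S2=49 S3=49 S4=49 blocked=[]
Op 3: conn=19 S1=19 S2=49 S3=49 S4=58 blocked=[]
Op 4: conn=47 S1=19 S2=49 S3=49 S4=58 blocked=[]
Op 5: conn=42 S1=19 S2=44 S3=49 S4=58 blocked=[]
Op 6: conn=31 S1=8 S2=44 S3=49 S4=58 blocked=[]
Op 7: conn=47 S1=8 S2=44 S3=49 S4=58 blocked=[]
Op 8: conn=47 S1=8 S2=55 S3=49 S4=58 blocked=[]
Op 9: conn=31 S1=8 S2=55 S3=49 S4=42 blocked=[]
Op 10: conn=17 S1=8 S2=41 S3=49 S4=42 blocked=[]
Op 11: conn=1 S1=8 S2=41 S3=49 S4=26 blocked=[]
Op 12: conn=-13 S1=-6 S2=41 S3=49 S4=26 blocked=[1, 2, 3, 4]
Op 13: conn=1 S1=-6 S2=41 S3=49 S4=26 blocked=[1]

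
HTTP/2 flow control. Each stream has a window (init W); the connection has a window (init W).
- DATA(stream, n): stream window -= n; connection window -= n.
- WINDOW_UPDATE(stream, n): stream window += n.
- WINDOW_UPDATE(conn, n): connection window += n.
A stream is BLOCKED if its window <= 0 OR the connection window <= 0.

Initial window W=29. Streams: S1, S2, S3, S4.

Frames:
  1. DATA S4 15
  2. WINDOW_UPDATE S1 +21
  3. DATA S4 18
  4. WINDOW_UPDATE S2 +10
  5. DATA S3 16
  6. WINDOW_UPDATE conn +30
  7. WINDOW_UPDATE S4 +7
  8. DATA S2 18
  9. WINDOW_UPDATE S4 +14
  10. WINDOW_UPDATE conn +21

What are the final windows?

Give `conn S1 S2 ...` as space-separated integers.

Answer: 13 50 21 13 17

Derivation:
Op 1: conn=14 S1=29 S2=29 S3=29 S4=14 blocked=[]
Op 2: conn=14 S1=50 S2=29 S3=29 S4=14 blocked=[]
Op 3: conn=-4 S1=50 S2=29 S3=29 S4=-4 blocked=[1, 2, 3, 4]
Op 4: conn=-4 S1=50 S2=39 S3=29 S4=-4 blocked=[1, 2, 3, 4]
Op 5: conn=-20 S1=50 S2=39 S3=13 S4=-4 blocked=[1, 2, 3, 4]
Op 6: conn=10 S1=50 S2=39 S3=13 S4=-4 blocked=[4]
Op 7: conn=10 S1=50 S2=39 S3=13 S4=3 blocked=[]
Op 8: conn=-8 S1=50 S2=21 S3=13 S4=3 blocked=[1, 2, 3, 4]
Op 9: conn=-8 S1=50 S2=21 S3=13 S4=17 blocked=[1, 2, 3, 4]
Op 10: conn=13 S1=50 S2=21 S3=13 S4=17 blocked=[]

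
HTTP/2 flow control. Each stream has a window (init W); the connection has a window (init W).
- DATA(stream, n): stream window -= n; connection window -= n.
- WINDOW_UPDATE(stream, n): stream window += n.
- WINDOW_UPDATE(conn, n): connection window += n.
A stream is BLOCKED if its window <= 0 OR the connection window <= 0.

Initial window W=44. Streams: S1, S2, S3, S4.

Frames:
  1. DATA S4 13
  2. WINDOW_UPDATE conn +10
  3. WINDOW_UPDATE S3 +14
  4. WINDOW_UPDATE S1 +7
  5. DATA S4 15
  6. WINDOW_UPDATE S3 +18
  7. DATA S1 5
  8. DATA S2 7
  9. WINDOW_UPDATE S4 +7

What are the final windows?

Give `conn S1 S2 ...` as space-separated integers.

Answer: 14 46 37 76 23

Derivation:
Op 1: conn=31 S1=44 S2=44 S3=44 S4=31 blocked=[]
Op 2: conn=41 S1=44 S2=44 S3=44 S4=31 blocked=[]
Op 3: conn=41 S1=44 S2=44 S3=58 S4=31 blocked=[]
Op 4: conn=41 S1=51 S2=44 S3=58 S4=31 blocked=[]
Op 5: conn=26 S1=51 S2=44 S3=58 S4=16 blocked=[]
Op 6: conn=26 S1=51 S2=44 S3=76 S4=16 blocked=[]
Op 7: conn=21 S1=46 S2=44 S3=76 S4=16 blocked=[]
Op 8: conn=14 S1=46 S2=37 S3=76 S4=16 blocked=[]
Op 9: conn=14 S1=46 S2=37 S3=76 S4=23 blocked=[]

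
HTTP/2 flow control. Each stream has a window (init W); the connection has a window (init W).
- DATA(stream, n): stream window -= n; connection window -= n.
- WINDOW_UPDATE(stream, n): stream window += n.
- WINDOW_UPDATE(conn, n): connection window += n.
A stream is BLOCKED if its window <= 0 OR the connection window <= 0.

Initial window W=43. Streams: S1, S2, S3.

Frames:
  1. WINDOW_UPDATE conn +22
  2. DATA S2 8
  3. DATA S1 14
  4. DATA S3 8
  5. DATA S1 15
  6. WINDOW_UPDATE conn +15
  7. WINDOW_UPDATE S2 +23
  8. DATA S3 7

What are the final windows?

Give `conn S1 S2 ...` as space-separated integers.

Op 1: conn=65 S1=43 S2=43 S3=43 blocked=[]
Op 2: conn=57 S1=43 S2=35 S3=43 blocked=[]
Op 3: conn=43 S1=29 S2=35 S3=43 blocked=[]
Op 4: conn=35 S1=29 S2=35 S3=35 blocked=[]
Op 5: conn=20 S1=14 S2=35 S3=35 blocked=[]
Op 6: conn=35 S1=14 S2=35 S3=35 blocked=[]
Op 7: conn=35 S1=14 S2=58 S3=35 blocked=[]
Op 8: conn=28 S1=14 S2=58 S3=28 blocked=[]

Answer: 28 14 58 28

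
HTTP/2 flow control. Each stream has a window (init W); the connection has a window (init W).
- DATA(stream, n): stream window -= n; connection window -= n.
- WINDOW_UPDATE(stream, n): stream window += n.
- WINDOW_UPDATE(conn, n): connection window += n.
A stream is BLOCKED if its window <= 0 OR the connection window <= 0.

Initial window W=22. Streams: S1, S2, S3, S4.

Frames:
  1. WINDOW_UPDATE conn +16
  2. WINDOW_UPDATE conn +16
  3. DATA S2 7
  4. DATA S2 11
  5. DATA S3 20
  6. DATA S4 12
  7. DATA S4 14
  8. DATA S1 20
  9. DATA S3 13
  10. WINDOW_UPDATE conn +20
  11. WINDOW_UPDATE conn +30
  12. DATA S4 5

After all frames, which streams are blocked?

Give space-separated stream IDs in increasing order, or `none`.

Answer: S3 S4

Derivation:
Op 1: conn=38 S1=22 S2=22 S3=22 S4=22 blocked=[]
Op 2: conn=54 S1=22 S2=22 S3=22 S4=22 blocked=[]
Op 3: conn=47 S1=22 S2=15 S3=22 S4=22 blocked=[]
Op 4: conn=36 S1=22 S2=4 S3=22 S4=22 blocked=[]
Op 5: conn=16 S1=22 S2=4 S3=2 S4=22 blocked=[]
Op 6: conn=4 S1=22 S2=4 S3=2 S4=10 blocked=[]
Op 7: conn=-10 S1=22 S2=4 S3=2 S4=-4 blocked=[1, 2, 3, 4]
Op 8: conn=-30 S1=2 S2=4 S3=2 S4=-4 blocked=[1, 2, 3, 4]
Op 9: conn=-43 S1=2 S2=4 S3=-11 S4=-4 blocked=[1, 2, 3, 4]
Op 10: conn=-23 S1=2 S2=4 S3=-11 S4=-4 blocked=[1, 2, 3, 4]
Op 11: conn=7 S1=2 S2=4 S3=-11 S4=-4 blocked=[3, 4]
Op 12: conn=2 S1=2 S2=4 S3=-11 S4=-9 blocked=[3, 4]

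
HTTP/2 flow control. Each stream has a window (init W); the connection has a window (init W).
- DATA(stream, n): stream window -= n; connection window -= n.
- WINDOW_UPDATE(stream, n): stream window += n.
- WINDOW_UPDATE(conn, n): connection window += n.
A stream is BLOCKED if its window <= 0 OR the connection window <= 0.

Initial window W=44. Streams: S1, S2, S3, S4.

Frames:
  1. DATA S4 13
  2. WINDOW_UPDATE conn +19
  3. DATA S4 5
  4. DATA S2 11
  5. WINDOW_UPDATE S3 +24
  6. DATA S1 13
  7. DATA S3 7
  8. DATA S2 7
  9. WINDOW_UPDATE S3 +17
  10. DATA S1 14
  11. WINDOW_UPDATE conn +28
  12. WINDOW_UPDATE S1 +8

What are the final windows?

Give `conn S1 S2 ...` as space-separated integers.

Op 1: conn=31 S1=44 S2=44 S3=44 S4=31 blocked=[]
Op 2: conn=50 S1=44 S2=44 S3=44 S4=31 blocked=[]
Op 3: conn=45 S1=44 S2=44 S3=44 S4=26 blocked=[]
Op 4: conn=34 S1=44 S2=33 S3=44 S4=26 blocked=[]
Op 5: conn=34 S1=44 S2=33 S3=68 S4=26 blocked=[]
Op 6: conn=21 S1=31 S2=33 S3=68 S4=26 blocked=[]
Op 7: conn=14 S1=31 S2=33 S3=61 S4=26 blocked=[]
Op 8: conn=7 S1=31 S2=26 S3=61 S4=26 blocked=[]
Op 9: conn=7 S1=31 S2=26 S3=78 S4=26 blocked=[]
Op 10: conn=-7 S1=17 S2=26 S3=78 S4=26 blocked=[1, 2, 3, 4]
Op 11: conn=21 S1=17 S2=26 S3=78 S4=26 blocked=[]
Op 12: conn=21 S1=25 S2=26 S3=78 S4=26 blocked=[]

Answer: 21 25 26 78 26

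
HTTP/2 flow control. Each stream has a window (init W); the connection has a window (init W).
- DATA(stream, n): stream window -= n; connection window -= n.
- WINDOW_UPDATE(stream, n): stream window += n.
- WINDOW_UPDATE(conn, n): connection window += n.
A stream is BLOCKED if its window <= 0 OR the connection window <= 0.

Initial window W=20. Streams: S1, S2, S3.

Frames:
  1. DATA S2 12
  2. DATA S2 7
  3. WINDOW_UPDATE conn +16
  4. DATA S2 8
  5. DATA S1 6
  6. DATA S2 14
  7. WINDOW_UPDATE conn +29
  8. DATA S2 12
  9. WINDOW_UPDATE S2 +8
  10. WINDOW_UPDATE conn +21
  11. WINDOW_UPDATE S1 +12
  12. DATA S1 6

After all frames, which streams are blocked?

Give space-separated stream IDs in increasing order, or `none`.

Answer: S2

Derivation:
Op 1: conn=8 S1=20 S2=8 S3=20 blocked=[]
Op 2: conn=1 S1=20 S2=1 S3=20 blocked=[]
Op 3: conn=17 S1=20 S2=1 S3=20 blocked=[]
Op 4: conn=9 S1=20 S2=-7 S3=20 blocked=[2]
Op 5: conn=3 S1=14 S2=-7 S3=20 blocked=[2]
Op 6: conn=-11 S1=14 S2=-21 S3=20 blocked=[1, 2, 3]
Op 7: conn=18 S1=14 S2=-21 S3=20 blocked=[2]
Op 8: conn=6 S1=14 S2=-33 S3=20 blocked=[2]
Op 9: conn=6 S1=14 S2=-25 S3=20 blocked=[2]
Op 10: conn=27 S1=14 S2=-25 S3=20 blocked=[2]
Op 11: conn=27 S1=26 S2=-25 S3=20 blocked=[2]
Op 12: conn=21 S1=20 S2=-25 S3=20 blocked=[2]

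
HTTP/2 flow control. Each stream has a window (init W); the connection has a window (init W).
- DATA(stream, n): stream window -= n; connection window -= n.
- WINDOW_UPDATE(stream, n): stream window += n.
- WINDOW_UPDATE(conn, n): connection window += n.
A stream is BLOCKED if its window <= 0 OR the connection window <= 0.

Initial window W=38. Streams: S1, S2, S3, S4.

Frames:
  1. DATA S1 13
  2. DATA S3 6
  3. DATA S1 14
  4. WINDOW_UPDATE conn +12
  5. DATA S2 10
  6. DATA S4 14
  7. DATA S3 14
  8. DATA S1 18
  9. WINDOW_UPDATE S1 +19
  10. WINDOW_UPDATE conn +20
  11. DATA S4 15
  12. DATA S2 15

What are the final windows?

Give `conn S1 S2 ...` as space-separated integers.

Op 1: conn=25 S1=25 S2=38 S3=38 S4=38 blocked=[]
Op 2: conn=19 S1=25 S2=38 S3=32 S4=38 blocked=[]
Op 3: conn=5 S1=11 S2=38 S3=32 S4=38 blocked=[]
Op 4: conn=17 S1=11 S2=38 S3=32 S4=38 blocked=[]
Op 5: conn=7 S1=11 S2=28 S3=32 S4=38 blocked=[]
Op 6: conn=-7 S1=11 S2=28 S3=32 S4=24 blocked=[1, 2, 3, 4]
Op 7: conn=-21 S1=11 S2=28 S3=18 S4=24 blocked=[1, 2, 3, 4]
Op 8: conn=-39 S1=-7 S2=28 S3=18 S4=24 blocked=[1, 2, 3, 4]
Op 9: conn=-39 S1=12 S2=28 S3=18 S4=24 blocked=[1, 2, 3, 4]
Op 10: conn=-19 S1=12 S2=28 S3=18 S4=24 blocked=[1, 2, 3, 4]
Op 11: conn=-34 S1=12 S2=28 S3=18 S4=9 blocked=[1, 2, 3, 4]
Op 12: conn=-49 S1=12 S2=13 S3=18 S4=9 blocked=[1, 2, 3, 4]

Answer: -49 12 13 18 9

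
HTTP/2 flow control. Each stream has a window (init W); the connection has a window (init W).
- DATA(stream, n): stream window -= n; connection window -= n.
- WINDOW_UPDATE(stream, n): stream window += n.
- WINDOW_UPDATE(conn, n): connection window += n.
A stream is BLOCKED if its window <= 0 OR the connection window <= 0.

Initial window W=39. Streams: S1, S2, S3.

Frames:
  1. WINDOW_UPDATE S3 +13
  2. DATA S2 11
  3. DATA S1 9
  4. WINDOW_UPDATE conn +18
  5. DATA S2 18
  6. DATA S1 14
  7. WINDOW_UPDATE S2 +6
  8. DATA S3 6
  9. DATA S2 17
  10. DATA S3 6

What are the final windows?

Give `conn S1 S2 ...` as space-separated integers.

Op 1: conn=39 S1=39 S2=39 S3=52 blocked=[]
Op 2: conn=28 S1=39 S2=28 S3=52 blocked=[]
Op 3: conn=19 S1=30 S2=28 S3=52 blocked=[]
Op 4: conn=37 S1=30 S2=28 S3=52 blocked=[]
Op 5: conn=19 S1=30 S2=10 S3=52 blocked=[]
Op 6: conn=5 S1=16 S2=10 S3=52 blocked=[]
Op 7: conn=5 S1=16 S2=16 S3=52 blocked=[]
Op 8: conn=-1 S1=16 S2=16 S3=46 blocked=[1, 2, 3]
Op 9: conn=-18 S1=16 S2=-1 S3=46 blocked=[1, 2, 3]
Op 10: conn=-24 S1=16 S2=-1 S3=40 blocked=[1, 2, 3]

Answer: -24 16 -1 40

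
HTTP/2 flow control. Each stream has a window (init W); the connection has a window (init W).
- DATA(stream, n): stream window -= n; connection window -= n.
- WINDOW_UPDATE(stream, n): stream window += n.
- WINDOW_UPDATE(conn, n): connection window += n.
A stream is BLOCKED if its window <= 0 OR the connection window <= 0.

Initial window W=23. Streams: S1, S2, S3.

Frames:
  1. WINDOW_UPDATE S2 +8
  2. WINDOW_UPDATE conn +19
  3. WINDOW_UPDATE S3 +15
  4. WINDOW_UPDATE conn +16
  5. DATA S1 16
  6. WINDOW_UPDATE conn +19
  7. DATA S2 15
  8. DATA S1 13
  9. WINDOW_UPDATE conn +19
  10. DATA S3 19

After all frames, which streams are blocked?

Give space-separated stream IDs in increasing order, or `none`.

Op 1: conn=23 S1=23 S2=31 S3=23 blocked=[]
Op 2: conn=42 S1=23 S2=31 S3=23 blocked=[]
Op 3: conn=42 S1=23 S2=31 S3=38 blocked=[]
Op 4: conn=58 S1=23 S2=31 S3=38 blocked=[]
Op 5: conn=42 S1=7 S2=31 S3=38 blocked=[]
Op 6: conn=61 S1=7 S2=31 S3=38 blocked=[]
Op 7: conn=46 S1=7 S2=16 S3=38 blocked=[]
Op 8: conn=33 S1=-6 S2=16 S3=38 blocked=[1]
Op 9: conn=52 S1=-6 S2=16 S3=38 blocked=[1]
Op 10: conn=33 S1=-6 S2=16 S3=19 blocked=[1]

Answer: S1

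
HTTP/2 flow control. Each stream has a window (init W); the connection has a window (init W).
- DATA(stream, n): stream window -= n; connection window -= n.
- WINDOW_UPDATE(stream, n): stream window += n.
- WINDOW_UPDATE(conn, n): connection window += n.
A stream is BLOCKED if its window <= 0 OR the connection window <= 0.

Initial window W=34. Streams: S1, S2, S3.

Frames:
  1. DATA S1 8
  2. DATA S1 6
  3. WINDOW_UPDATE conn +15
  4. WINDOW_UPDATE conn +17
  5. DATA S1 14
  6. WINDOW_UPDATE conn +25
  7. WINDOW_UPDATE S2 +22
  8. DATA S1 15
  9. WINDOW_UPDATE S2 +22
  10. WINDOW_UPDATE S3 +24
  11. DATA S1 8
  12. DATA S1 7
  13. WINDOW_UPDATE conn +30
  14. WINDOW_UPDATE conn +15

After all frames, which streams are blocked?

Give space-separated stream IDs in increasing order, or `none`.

Answer: S1

Derivation:
Op 1: conn=26 S1=26 S2=34 S3=34 blocked=[]
Op 2: conn=20 S1=20 S2=34 S3=34 blocked=[]
Op 3: conn=35 S1=20 S2=34 S3=34 blocked=[]
Op 4: conn=52 S1=20 S2=34 S3=34 blocked=[]
Op 5: conn=38 S1=6 S2=34 S3=34 blocked=[]
Op 6: conn=63 S1=6 S2=34 S3=34 blocked=[]
Op 7: conn=63 S1=6 S2=56 S3=34 blocked=[]
Op 8: conn=48 S1=-9 S2=56 S3=34 blocked=[1]
Op 9: conn=48 S1=-9 S2=78 S3=34 blocked=[1]
Op 10: conn=48 S1=-9 S2=78 S3=58 blocked=[1]
Op 11: conn=40 S1=-17 S2=78 S3=58 blocked=[1]
Op 12: conn=33 S1=-24 S2=78 S3=58 blocked=[1]
Op 13: conn=63 S1=-24 S2=78 S3=58 blocked=[1]
Op 14: conn=78 S1=-24 S2=78 S3=58 blocked=[1]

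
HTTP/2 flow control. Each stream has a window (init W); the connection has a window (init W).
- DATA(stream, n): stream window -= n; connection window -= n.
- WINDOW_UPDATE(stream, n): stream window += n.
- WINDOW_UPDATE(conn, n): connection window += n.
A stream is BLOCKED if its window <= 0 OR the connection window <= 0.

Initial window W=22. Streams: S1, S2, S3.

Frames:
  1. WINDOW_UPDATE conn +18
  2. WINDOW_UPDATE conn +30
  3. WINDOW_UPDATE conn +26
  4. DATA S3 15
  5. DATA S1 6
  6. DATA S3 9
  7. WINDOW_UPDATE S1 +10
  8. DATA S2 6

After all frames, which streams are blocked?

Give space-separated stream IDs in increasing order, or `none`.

Answer: S3

Derivation:
Op 1: conn=40 S1=22 S2=22 S3=22 blocked=[]
Op 2: conn=70 S1=22 S2=22 S3=22 blocked=[]
Op 3: conn=96 S1=22 S2=22 S3=22 blocked=[]
Op 4: conn=81 S1=22 S2=22 S3=7 blocked=[]
Op 5: conn=75 S1=16 S2=22 S3=7 blocked=[]
Op 6: conn=66 S1=16 S2=22 S3=-2 blocked=[3]
Op 7: conn=66 S1=26 S2=22 S3=-2 blocked=[3]
Op 8: conn=60 S1=26 S2=16 S3=-2 blocked=[3]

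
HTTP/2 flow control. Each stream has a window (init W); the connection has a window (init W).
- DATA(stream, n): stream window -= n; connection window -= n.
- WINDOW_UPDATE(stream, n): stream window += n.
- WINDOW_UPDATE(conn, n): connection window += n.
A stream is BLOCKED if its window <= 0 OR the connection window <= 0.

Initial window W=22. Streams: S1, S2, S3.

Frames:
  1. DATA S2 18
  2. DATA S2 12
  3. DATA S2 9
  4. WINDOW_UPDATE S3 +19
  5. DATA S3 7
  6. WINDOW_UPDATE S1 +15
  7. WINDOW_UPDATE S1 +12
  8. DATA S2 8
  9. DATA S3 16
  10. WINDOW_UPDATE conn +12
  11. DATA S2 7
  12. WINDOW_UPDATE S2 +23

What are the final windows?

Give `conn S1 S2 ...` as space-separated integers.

Answer: -43 49 -9 18

Derivation:
Op 1: conn=4 S1=22 S2=4 S3=22 blocked=[]
Op 2: conn=-8 S1=22 S2=-8 S3=22 blocked=[1, 2, 3]
Op 3: conn=-17 S1=22 S2=-17 S3=22 blocked=[1, 2, 3]
Op 4: conn=-17 S1=22 S2=-17 S3=41 blocked=[1, 2, 3]
Op 5: conn=-24 S1=22 S2=-17 S3=34 blocked=[1, 2, 3]
Op 6: conn=-24 S1=37 S2=-17 S3=34 blocked=[1, 2, 3]
Op 7: conn=-24 S1=49 S2=-17 S3=34 blocked=[1, 2, 3]
Op 8: conn=-32 S1=49 S2=-25 S3=34 blocked=[1, 2, 3]
Op 9: conn=-48 S1=49 S2=-25 S3=18 blocked=[1, 2, 3]
Op 10: conn=-36 S1=49 S2=-25 S3=18 blocked=[1, 2, 3]
Op 11: conn=-43 S1=49 S2=-32 S3=18 blocked=[1, 2, 3]
Op 12: conn=-43 S1=49 S2=-9 S3=18 blocked=[1, 2, 3]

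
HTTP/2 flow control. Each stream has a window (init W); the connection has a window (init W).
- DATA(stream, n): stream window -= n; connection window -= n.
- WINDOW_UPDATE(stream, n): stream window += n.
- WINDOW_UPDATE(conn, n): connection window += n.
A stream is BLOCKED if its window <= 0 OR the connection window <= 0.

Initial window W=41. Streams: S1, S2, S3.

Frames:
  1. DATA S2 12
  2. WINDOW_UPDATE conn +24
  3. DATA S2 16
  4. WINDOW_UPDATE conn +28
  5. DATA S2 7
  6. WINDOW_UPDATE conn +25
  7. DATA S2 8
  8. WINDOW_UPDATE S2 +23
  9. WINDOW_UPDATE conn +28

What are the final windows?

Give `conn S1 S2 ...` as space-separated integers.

Op 1: conn=29 S1=41 S2=29 S3=41 blocked=[]
Op 2: conn=53 S1=41 S2=29 S3=41 blocked=[]
Op 3: conn=37 S1=41 S2=13 S3=41 blocked=[]
Op 4: conn=65 S1=41 S2=13 S3=41 blocked=[]
Op 5: conn=58 S1=41 S2=6 S3=41 blocked=[]
Op 6: conn=83 S1=41 S2=6 S3=41 blocked=[]
Op 7: conn=75 S1=41 S2=-2 S3=41 blocked=[2]
Op 8: conn=75 S1=41 S2=21 S3=41 blocked=[]
Op 9: conn=103 S1=41 S2=21 S3=41 blocked=[]

Answer: 103 41 21 41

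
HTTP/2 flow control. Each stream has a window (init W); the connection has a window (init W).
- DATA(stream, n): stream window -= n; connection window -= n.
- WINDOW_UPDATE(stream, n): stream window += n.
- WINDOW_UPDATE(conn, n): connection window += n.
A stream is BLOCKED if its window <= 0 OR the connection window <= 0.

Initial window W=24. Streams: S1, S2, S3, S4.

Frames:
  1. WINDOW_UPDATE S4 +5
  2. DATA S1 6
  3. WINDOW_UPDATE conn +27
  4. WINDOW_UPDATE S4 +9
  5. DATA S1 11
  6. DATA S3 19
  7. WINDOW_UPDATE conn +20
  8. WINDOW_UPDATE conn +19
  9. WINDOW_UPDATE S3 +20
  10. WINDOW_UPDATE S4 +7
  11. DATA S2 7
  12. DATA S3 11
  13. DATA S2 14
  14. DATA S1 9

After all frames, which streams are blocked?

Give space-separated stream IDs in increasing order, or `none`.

Op 1: conn=24 S1=24 S2=24 S3=24 S4=29 blocked=[]
Op 2: conn=18 S1=18 S2=24 S3=24 S4=29 blocked=[]
Op 3: conn=45 S1=18 S2=24 S3=24 S4=29 blocked=[]
Op 4: conn=45 S1=18 S2=24 S3=24 S4=38 blocked=[]
Op 5: conn=34 S1=7 S2=24 S3=24 S4=38 blocked=[]
Op 6: conn=15 S1=7 S2=24 S3=5 S4=38 blocked=[]
Op 7: conn=35 S1=7 S2=24 S3=5 S4=38 blocked=[]
Op 8: conn=54 S1=7 S2=24 S3=5 S4=38 blocked=[]
Op 9: conn=54 S1=7 S2=24 S3=25 S4=38 blocked=[]
Op 10: conn=54 S1=7 S2=24 S3=25 S4=45 blocked=[]
Op 11: conn=47 S1=7 S2=17 S3=25 S4=45 blocked=[]
Op 12: conn=36 S1=7 S2=17 S3=14 S4=45 blocked=[]
Op 13: conn=22 S1=7 S2=3 S3=14 S4=45 blocked=[]
Op 14: conn=13 S1=-2 S2=3 S3=14 S4=45 blocked=[1]

Answer: S1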